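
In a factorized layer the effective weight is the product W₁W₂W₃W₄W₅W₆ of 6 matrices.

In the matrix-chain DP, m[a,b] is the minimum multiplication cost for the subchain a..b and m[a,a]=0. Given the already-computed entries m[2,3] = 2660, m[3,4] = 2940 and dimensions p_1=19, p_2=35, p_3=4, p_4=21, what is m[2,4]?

4256

m[2,4] = min over k∈[2,3] of m[2,k]+m[k+1,4]+p_{1}·p_k·p_{4}.
k=2: 0 + 2940 + 19·35·21 = 16905; k=3: 2660 + 0 + 19·4·21 = 4256.
Minimum: 4256 at k=3.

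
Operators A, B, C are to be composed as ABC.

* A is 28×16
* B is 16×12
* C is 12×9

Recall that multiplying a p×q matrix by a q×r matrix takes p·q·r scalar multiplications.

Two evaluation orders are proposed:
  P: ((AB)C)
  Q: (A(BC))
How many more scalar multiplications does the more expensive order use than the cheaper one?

2640

Order P = ((AB)C): (AB): 28×16 by 16×12 → 28×12, cost 28·16·12 = 5376; ((AB)C): 28×12 by 12×9 → 28×9, cost 28·12·9 = 3024; cumulative 8400. Total 8400.
Order Q = (A(BC)): (BC): 16×12 by 12×9 → 16×9, cost 16·12·9 = 1728; (A(BC)): 28×16 by 16×9 → 28×9, cost 28·16·9 = 4032; cumulative 5760. Total 5760.
Difference: |8400 − 5760| = 2640.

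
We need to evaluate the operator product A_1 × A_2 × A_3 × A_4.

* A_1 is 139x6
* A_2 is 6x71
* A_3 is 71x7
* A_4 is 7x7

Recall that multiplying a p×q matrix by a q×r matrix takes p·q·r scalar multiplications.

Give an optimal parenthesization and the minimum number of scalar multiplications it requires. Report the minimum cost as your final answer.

Adjacent pairs: A_1A_2 = 139·6·71 = 59214; A_2A_3 = 6·71·7 = 2982; A_3A_4 = 71·7·7 = 3479.
Length 3: A_1..A_3: k=1: 0+2982+139·6·7=8820; k=2: 59214+0+139·71·7=128297 → min 8820 | A_2..A_4: k=2: 0+3479+6·71·7=6461; k=3: 2982+0+6·7·7=3276 → min 3276.
Length 4: A_1..A_4: k=1: 0+3276+139·6·7=9114; k=2: 59214+3479+139·71·7=131776; k=3: 8820+0+139·7·7=15631 → min 9114.
Optimal parenthesization: (A_1 × ((A_2 × A_3) × A_4)) with cost 9114.

9114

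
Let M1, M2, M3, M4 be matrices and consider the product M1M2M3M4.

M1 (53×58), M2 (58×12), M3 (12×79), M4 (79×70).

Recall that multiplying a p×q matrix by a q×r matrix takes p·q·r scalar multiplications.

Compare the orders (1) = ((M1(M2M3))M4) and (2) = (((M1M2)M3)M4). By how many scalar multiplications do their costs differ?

Order (1) = ((M1(M2M3))M4): (M2M3): 58×12 by 12×79 → 58×79, cost 58·12·79 = 54984; (M1(M2M3)): 53×58 by 58×79 → 53×79, cost 53·58·79 = 242846; cumulative 297830; ((M1(M2M3))M4): 53×79 by 79×70 → 53×70, cost 53·79·70 = 293090; cumulative 590920. Total 590920.
Order (2) = (((M1M2)M3)M4): (M1M2): 53×58 by 58×12 → 53×12, cost 53·58·12 = 36888; ((M1M2)M3): 53×12 by 12×79 → 53×79, cost 53·12·79 = 50244; cumulative 87132; (((M1M2)M3)M4): 53×79 by 79×70 → 53×70, cost 53·79·70 = 293090; cumulative 380222. Total 380222.
Difference: |590920 − 380222| = 210698.

210698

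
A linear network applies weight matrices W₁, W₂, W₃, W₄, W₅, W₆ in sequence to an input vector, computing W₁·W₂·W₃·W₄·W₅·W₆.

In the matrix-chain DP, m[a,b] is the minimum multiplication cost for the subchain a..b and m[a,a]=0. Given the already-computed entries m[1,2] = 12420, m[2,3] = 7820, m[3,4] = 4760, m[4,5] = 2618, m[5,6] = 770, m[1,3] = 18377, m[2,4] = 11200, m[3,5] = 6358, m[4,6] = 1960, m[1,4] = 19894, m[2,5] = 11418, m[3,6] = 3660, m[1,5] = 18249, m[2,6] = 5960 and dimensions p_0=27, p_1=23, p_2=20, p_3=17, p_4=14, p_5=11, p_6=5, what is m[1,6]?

9065

m[1,6] = min over k∈[1,5] of m[1,k]+m[k+1,6]+p_{0}·p_k·p_{6}.
k=1: 0 + 5960 + 27·23·5 = 9065; k=2: 12420 + 3660 + 27·20·5 = 18780; k=3: 18377 + 1960 + 27·17·5 = 22632; k=4: 19894 + 770 + 27·14·5 = 22554; k=5: 18249 + 0 + 27·11·5 = 19734.
Minimum: 9065 at k=1.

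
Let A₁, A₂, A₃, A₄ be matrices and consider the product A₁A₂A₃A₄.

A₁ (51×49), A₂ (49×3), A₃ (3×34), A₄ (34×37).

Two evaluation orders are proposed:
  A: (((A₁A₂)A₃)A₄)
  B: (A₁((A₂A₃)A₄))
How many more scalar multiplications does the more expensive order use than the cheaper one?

82246

Order A = (((A₁A₂)A₃)A₄): (A₁A₂): 51×49 by 49×3 → 51×3, cost 51·49·3 = 7497; ((A₁A₂)A₃): 51×3 by 3×34 → 51×34, cost 51·3·34 = 5202; cumulative 12699; (((A₁A₂)A₃)A₄): 51×34 by 34×37 → 51×37, cost 51·34·37 = 64158; cumulative 76857. Total 76857.
Order B = (A₁((A₂A₃)A₄)): (A₂A₃): 49×3 by 3×34 → 49×34, cost 49·3·34 = 4998; ((A₂A₃)A₄): 49×34 by 34×37 → 49×37, cost 49·34·37 = 61642; cumulative 66640; (A₁((A₂A₃)A₄)): 51×49 by 49×37 → 51×37, cost 51·49·37 = 92463; cumulative 159103. Total 159103.
Difference: |76857 − 159103| = 82246.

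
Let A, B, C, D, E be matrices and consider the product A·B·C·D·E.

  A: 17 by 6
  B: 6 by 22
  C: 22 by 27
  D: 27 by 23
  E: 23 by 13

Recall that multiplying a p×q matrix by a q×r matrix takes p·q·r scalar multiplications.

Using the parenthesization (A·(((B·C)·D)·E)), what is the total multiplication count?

(B·C): 6×22 by 22×27 → 6×27, cost 6·22·27 = 3564
((B·C)·D): 6×27 by 27×23 → 6×23, cost 6·27·23 = 3726; cumulative 7290
(((B·C)·D)·E): 6×23 by 23×13 → 6×13, cost 6·23·13 = 1794; cumulative 9084
(A·(((B·C)·D)·E)): 17×6 by 6×13 → 17×13, cost 17·6·13 = 1326; cumulative 10410
Total: 10410 scalar multiplications.

10410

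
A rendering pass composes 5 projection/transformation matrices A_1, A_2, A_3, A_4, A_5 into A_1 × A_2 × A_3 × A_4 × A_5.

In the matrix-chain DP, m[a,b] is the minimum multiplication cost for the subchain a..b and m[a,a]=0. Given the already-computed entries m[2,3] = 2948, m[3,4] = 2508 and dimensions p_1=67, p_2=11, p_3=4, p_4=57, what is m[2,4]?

18224

m[2,4] = min over k∈[2,3] of m[2,k]+m[k+1,4]+p_{1}·p_k·p_{4}.
k=2: 0 + 2508 + 67·11·57 = 44517; k=3: 2948 + 0 + 67·4·57 = 18224.
Minimum: 18224 at k=3.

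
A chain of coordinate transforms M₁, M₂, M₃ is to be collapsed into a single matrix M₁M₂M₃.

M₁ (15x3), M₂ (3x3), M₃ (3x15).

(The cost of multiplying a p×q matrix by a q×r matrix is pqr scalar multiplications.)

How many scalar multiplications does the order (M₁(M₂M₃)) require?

810

(M₂M₃): 3×3 by 3×15 → 3×15, cost 3·3·15 = 135
(M₁(M₂M₃)): 15×3 by 3×15 → 15×15, cost 15·3·15 = 675; cumulative 810
Total: 810 scalar multiplications.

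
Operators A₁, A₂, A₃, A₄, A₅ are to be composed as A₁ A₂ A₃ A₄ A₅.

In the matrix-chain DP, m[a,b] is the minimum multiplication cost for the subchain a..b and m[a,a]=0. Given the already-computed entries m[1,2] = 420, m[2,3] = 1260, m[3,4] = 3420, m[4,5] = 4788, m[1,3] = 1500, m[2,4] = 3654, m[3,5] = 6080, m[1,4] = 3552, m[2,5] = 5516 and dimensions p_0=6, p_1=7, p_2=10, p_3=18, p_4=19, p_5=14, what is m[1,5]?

5148

m[1,5] = min over k∈[1,4] of m[1,k]+m[k+1,5]+p_{0}·p_k·p_{5}.
k=1: 0 + 5516 + 6·7·14 = 6104; k=2: 420 + 6080 + 6·10·14 = 7340; k=3: 1500 + 4788 + 6·18·14 = 7800; k=4: 3552 + 0 + 6·19·14 = 5148.
Minimum: 5148 at k=4.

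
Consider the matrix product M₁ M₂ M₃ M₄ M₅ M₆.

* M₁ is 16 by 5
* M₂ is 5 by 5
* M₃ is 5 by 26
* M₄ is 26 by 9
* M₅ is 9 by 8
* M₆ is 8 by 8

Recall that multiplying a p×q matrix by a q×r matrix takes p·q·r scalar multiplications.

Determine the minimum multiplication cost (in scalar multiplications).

2690

Adjacent pairs: M₁M₂ = 16·5·5 = 400; M₂M₃ = 5·5·26 = 650; M₃M₄ = 5·26·9 = 1170; M₄M₅ = 26·9·8 = 1872; M₅M₆ = 9·8·8 = 576.
Length 3: M₁..M₃: k=1: 0+650+16·5·26=2730; k=2: 400+0+16·5·26=2480 → min 2480 | M₂..M₄: k=2: 0+1170+5·5·9=1395; k=3: 650+0+5·26·9=1820 → min 1395 | M₃..M₅: k=3: 0+1872+5·26·8=2912; k=4: 1170+0+5·9·8=1530 → min 1530 | M₄..M₆: k=4: 0+576+26·9·8=2448; k=5: 1872+0+26·8·8=3536 → min 2448.
Length 4: M₁..M₄: k=1: 0+1395+16·5·9=2115; k=2: 400+1170+16·5·9=2290; k=3: 2480+0+16·26·9=6224 → min 2115 | M₂..M₅: k=2: 0+1530+5·5·8=1730; k=3: 650+1872+5·26·8=3562; k=4: 1395+0+5·9·8=1755 → min 1730 | M₃..M₆: k=3: 0+2448+5·26·8=3488; k=4: 1170+576+5·9·8=2106; k=5: 1530+0+5·8·8=1850 → min 1850.
Length 5: M₁..M₅: k=1: 0+1730+16·5·8=2370; k=2: 400+1530+16·5·8=2570; k=3: 2480+1872+16·26·8=7680; k=4: 2115+0+16·9·8=3267 → min 2370 | M₂..M₆: k=2: 0+1850+5·5·8=2050; k=3: 650+2448+5·26·8=4138; k=4: 1395+576+5·9·8=2331; k=5: 1730+0+5·8·8=2050 → min 2050.
Length 6: M₁..M₆: k=1: 0+2050+16·5·8=2690; k=2: 400+1850+16·5·8=2890; k=3: 2480+2448+16·26·8=8256; k=4: 2115+576+16·9·8=3843; k=5: 2370+0+16·8·8=3394 → min 2690.
Optimal order: (M₁ (M₂ (((M₃ M₄) M₅) M₆))) with cost 2690.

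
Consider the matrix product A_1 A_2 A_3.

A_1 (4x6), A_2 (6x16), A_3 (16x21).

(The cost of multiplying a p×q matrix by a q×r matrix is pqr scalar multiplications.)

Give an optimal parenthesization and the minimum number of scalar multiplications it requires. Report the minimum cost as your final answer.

1728

(A_1 (A_2 A_3)): cost 2520.
((A_1 A_2) A_3): cost 1728.
Optimal: ((A_1 A_2) A_3) with cost 1728.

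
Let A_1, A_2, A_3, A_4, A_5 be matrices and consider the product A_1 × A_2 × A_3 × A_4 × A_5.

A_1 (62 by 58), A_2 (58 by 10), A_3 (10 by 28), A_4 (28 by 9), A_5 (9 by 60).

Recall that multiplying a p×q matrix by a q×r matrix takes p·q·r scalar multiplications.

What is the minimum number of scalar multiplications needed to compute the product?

Adjacent pairs: A_1A_2 = 62·58·10 = 35960; A_2A_3 = 58·10·28 = 16240; A_3A_4 = 10·28·9 = 2520; A_4A_5 = 28·9·60 = 15120.
Length 3: A_1..A_3: k=1: 0+16240+62·58·28=116928; k=2: 35960+0+62·10·28=53320 → min 53320 | A_2..A_4: k=2: 0+2520+58·10·9=7740; k=3: 16240+0+58·28·9=30856 → min 7740 | A_3..A_5: k=3: 0+15120+10·28·60=31920; k=4: 2520+0+10·9·60=7920 → min 7920.
Length 4: A_1..A_4: k=1: 0+7740+62·58·9=40104; k=2: 35960+2520+62·10·9=44060; k=3: 53320+0+62·28·9=68944 → min 40104 | A_2..A_5: k=2: 0+7920+58·10·60=42720; k=3: 16240+15120+58·28·60=128800; k=4: 7740+0+58·9·60=39060 → min 39060.
Length 5: A_1..A_5: k=1: 0+39060+62·58·60=254820; k=2: 35960+7920+62·10·60=81080; k=3: 53320+15120+62·28·60=172600; k=4: 40104+0+62·9·60=73584 → min 73584.
Optimal order: ((A_1 × (A_2 × (A_3 × A_4))) × A_5) with cost 73584.

73584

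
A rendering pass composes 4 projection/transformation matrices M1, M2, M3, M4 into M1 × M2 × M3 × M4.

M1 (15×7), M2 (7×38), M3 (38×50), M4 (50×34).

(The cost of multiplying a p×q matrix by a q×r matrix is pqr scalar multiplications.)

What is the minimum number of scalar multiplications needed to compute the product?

28770

Adjacent pairs: M1M2 = 15·7·38 = 3990; M2M3 = 7·38·50 = 13300; M3M4 = 38·50·34 = 64600.
Length 3: M1..M3: k=1: 0+13300+15·7·50=18550; k=2: 3990+0+15·38·50=32490 → min 18550 | M2..M4: k=2: 0+64600+7·38·34=73644; k=3: 13300+0+7·50·34=25200 → min 25200.
Length 4: M1..M4: k=1: 0+25200+15·7·34=28770; k=2: 3990+64600+15·38·34=87970; k=3: 18550+0+15·50·34=44050 → min 28770.
Optimal order: (M1 × ((M2 × M3) × M4)) with cost 28770.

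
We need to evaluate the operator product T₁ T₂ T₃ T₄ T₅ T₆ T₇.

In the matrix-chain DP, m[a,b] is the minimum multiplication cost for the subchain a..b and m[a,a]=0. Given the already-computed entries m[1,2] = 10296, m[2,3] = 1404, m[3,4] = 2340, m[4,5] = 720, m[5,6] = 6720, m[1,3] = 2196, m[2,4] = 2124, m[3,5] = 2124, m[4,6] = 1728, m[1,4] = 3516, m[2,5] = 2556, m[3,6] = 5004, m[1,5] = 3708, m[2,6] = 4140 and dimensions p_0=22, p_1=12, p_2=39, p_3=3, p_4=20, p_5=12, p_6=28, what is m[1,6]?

m[1,6] = min over k∈[1,5] of m[1,k]+m[k+1,6]+p_{0}·p_k·p_{6}.
k=1: 0 + 4140 + 22·12·28 = 11532; k=2: 10296 + 5004 + 22·39·28 = 39324; k=3: 2196 + 1728 + 22·3·28 = 5772; k=4: 3516 + 6720 + 22·20·28 = 22556; k=5: 3708 + 0 + 22·12·28 = 11100.
Minimum: 5772 at k=3.

5772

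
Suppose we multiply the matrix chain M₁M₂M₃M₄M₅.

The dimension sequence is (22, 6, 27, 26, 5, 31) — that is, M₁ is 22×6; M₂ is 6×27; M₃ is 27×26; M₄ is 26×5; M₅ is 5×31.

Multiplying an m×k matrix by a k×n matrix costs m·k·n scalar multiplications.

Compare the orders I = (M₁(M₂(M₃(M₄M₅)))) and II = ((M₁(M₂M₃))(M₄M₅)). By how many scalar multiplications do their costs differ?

Order I = (M₁(M₂(M₃(M₄M₅)))): (M₄M₅): 26×5 by 5×31 → 26×31, cost 26·5·31 = 4030; (M₃(M₄M₅)): 27×26 by 26×31 → 27×31, cost 27·26·31 = 21762; cumulative 25792; (M₂(M₃(M₄M₅))): 6×27 by 27×31 → 6×31, cost 6·27·31 = 5022; cumulative 30814; (M₁(M₂(M₃(M₄M₅)))): 22×6 by 6×31 → 22×31, cost 22·6·31 = 4092; cumulative 34906. Total 34906.
Order II = ((M₁(M₂M₃))(M₄M₅)): (M₂M₃): 6×27 by 27×26 → 6×26, cost 6·27·26 = 4212; (M₁(M₂M₃)): 22×6 by 6×26 → 22×26, cost 22·6·26 = 3432; cumulative 7644; (M₄M₅): 26×5 by 5×31 → 26×31, cost 26·5·31 = 4030; ((M₁(M₂M₃))(M₄M₅)): 22×26 by 26×31 → 22×31, cost 22·26·31 = 17732; cumulative 29406. Total 29406.
Difference: |34906 − 29406| = 5500.

5500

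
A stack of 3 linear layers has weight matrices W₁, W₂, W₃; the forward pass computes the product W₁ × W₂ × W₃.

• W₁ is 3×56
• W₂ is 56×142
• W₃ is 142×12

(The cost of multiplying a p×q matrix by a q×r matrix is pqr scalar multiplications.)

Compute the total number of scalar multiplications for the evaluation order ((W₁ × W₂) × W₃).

(W₁ × W₂): 3×56 by 56×142 → 3×142, cost 3·56·142 = 23856
((W₁ × W₂) × W₃): 3×142 by 142×12 → 3×12, cost 3·142·12 = 5112; cumulative 28968
Total: 28968 scalar multiplications.

28968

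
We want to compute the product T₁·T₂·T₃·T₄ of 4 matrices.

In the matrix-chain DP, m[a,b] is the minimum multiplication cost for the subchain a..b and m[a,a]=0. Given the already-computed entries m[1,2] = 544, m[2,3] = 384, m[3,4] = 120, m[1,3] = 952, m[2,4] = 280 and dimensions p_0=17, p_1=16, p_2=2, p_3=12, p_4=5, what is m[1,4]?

834

m[1,4] = min over k∈[1,3] of m[1,k]+m[k+1,4]+p_{0}·p_k·p_{4}.
k=1: 0 + 280 + 17·16·5 = 1640; k=2: 544 + 120 + 17·2·5 = 834; k=3: 952 + 0 + 17·12·5 = 1972.
Minimum: 834 at k=2.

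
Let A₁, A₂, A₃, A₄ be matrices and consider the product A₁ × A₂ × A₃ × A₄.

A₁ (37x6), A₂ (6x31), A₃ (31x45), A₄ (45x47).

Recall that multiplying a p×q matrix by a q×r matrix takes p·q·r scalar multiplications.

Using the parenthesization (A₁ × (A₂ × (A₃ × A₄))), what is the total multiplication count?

84741

(A₃ × A₄): 31×45 by 45×47 → 31×47, cost 31·45·47 = 65565
(A₂ × (A₃ × A₄)): 6×31 by 31×47 → 6×47, cost 6·31·47 = 8742; cumulative 74307
(A₁ × (A₂ × (A₃ × A₄))): 37×6 by 6×47 → 37×47, cost 37·6·47 = 10434; cumulative 84741
Total: 84741 scalar multiplications.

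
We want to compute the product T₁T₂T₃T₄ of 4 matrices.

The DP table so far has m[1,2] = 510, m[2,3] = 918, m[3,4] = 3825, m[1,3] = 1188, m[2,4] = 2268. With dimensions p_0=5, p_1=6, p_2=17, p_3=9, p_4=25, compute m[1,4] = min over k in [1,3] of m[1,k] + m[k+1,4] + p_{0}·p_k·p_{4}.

2313

m[1,4] = min over k∈[1,3] of m[1,k]+m[k+1,4]+p_{0}·p_k·p_{4}.
k=1: 0 + 2268 + 5·6·25 = 3018; k=2: 510 + 3825 + 5·17·25 = 6460; k=3: 1188 + 0 + 5·9·25 = 2313.
Minimum: 2313 at k=3.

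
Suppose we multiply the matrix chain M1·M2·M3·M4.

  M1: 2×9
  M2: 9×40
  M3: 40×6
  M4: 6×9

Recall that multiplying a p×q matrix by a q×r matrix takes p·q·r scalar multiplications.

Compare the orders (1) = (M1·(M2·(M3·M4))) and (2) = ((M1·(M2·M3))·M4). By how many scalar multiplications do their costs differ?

3186

Order (1) = (M1·(M2·(M3·M4))): (M3·M4): 40×6 by 6×9 → 40×9, cost 40·6·9 = 2160; (M2·(M3·M4)): 9×40 by 40×9 → 9×9, cost 9·40·9 = 3240; cumulative 5400; (M1·(M2·(M3·M4))): 2×9 by 9×9 → 2×9, cost 2·9·9 = 162; cumulative 5562. Total 5562.
Order (2) = ((M1·(M2·M3))·M4): (M2·M3): 9×40 by 40×6 → 9×6, cost 9·40·6 = 2160; (M1·(M2·M3)): 2×9 by 9×6 → 2×6, cost 2·9·6 = 108; cumulative 2268; ((M1·(M2·M3))·M4): 2×6 by 6×9 → 2×9, cost 2·6·9 = 108; cumulative 2376. Total 2376.
Difference: |5562 − 2376| = 3186.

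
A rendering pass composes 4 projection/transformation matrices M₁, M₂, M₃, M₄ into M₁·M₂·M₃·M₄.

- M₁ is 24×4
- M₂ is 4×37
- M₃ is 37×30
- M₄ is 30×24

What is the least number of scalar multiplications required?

Adjacent pairs: M₁M₂ = 24·4·37 = 3552; M₂M₃ = 4·37·30 = 4440; M₃M₄ = 37·30·24 = 26640.
Length 3: M₁..M₃: k=1: 0+4440+24·4·30=7320; k=2: 3552+0+24·37·30=30192 → min 7320 | M₂..M₄: k=2: 0+26640+4·37·24=30192; k=3: 4440+0+4·30·24=7320 → min 7320.
Length 4: M₁..M₄: k=1: 0+7320+24·4·24=9624; k=2: 3552+26640+24·37·24=51504; k=3: 7320+0+24·30·24=24600 → min 9624.
Optimal order: (M₁·((M₂·M₃)·M₄)) with cost 9624.

9624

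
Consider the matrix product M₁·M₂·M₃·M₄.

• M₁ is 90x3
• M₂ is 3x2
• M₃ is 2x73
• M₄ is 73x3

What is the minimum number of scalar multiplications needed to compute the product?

Adjacent pairs: M₁M₂ = 90·3·2 = 540; M₂M₃ = 3·2·73 = 438; M₃M₄ = 2·73·3 = 438.
Length 3: M₁..M₃: k=1: 0+438+90·3·73=20148; k=2: 540+0+90·2·73=13680 → min 13680 | M₂..M₄: k=2: 0+438+3·2·3=456; k=3: 438+0+3·73·3=1095 → min 456.
Length 4: M₁..M₄: k=1: 0+456+90·3·3=1266; k=2: 540+438+90·2·3=1518; k=3: 13680+0+90·73·3=33390 → min 1266.
Optimal order: (M₁·(M₂·(M₃·M₄))) with cost 1266.

1266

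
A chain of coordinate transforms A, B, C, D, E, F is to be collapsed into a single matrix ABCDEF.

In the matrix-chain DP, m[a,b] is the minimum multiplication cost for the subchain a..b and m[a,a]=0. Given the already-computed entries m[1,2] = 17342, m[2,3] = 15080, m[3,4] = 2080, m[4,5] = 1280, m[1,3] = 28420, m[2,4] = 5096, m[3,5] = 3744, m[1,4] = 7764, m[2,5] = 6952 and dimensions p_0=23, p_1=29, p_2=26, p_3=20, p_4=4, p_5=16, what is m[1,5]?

9236

m[1,5] = min over k∈[1,4] of m[1,k]+m[k+1,5]+p_{0}·p_k·p_{5}.
k=1: 0 + 6952 + 23·29·16 = 17624; k=2: 17342 + 3744 + 23·26·16 = 30654; k=3: 28420 + 1280 + 23·20·16 = 37060; k=4: 7764 + 0 + 23·4·16 = 9236.
Minimum: 9236 at k=4.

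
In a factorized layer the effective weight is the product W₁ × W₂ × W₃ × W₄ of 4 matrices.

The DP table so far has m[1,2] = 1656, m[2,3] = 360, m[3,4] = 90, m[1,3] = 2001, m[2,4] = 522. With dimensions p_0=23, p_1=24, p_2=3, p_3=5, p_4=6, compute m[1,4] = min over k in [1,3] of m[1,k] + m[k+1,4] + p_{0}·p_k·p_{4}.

m[1,4] = min over k∈[1,3] of m[1,k]+m[k+1,4]+p_{0}·p_k·p_{4}.
k=1: 0 + 522 + 23·24·6 = 3834; k=2: 1656 + 90 + 23·3·6 = 2160; k=3: 2001 + 0 + 23·5·6 = 2691.
Minimum: 2160 at k=2.

2160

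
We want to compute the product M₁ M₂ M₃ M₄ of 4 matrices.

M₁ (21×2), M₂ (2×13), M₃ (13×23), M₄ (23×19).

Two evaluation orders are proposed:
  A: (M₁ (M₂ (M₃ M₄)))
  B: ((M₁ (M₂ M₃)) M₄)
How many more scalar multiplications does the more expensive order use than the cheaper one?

Order A = (M₁ (M₂ (M₃ M₄))): (M₃ M₄): 13×23 by 23×19 → 13×19, cost 13·23·19 = 5681; (M₂ (M₃ M₄)): 2×13 by 13×19 → 2×19, cost 2·13·19 = 494; cumulative 6175; (M₁ (M₂ (M₃ M₄))): 21×2 by 2×19 → 21×19, cost 21·2·19 = 798; cumulative 6973. Total 6973.
Order B = ((M₁ (M₂ M₃)) M₄): (M₂ M₃): 2×13 by 13×23 → 2×23, cost 2·13·23 = 598; (M₁ (M₂ M₃)): 21×2 by 2×23 → 21×23, cost 21·2·23 = 966; cumulative 1564; ((M₁ (M₂ M₃)) M₄): 21×23 by 23×19 → 21×19, cost 21·23·19 = 9177; cumulative 10741. Total 10741.
Difference: |6973 − 10741| = 3768.

3768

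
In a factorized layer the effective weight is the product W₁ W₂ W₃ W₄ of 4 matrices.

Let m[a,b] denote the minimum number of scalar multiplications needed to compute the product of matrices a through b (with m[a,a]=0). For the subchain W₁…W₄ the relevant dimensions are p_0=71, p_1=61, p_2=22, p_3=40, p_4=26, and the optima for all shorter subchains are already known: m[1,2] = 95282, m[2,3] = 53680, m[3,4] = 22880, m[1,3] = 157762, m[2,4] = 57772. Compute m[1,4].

158774

m[1,4] = min over k∈[1,3] of m[1,k]+m[k+1,4]+p_{0}·p_k·p_{4}.
k=1: 0 + 57772 + 71·61·26 = 170378; k=2: 95282 + 22880 + 71·22·26 = 158774; k=3: 157762 + 0 + 71·40·26 = 231602.
Minimum: 158774 at k=2.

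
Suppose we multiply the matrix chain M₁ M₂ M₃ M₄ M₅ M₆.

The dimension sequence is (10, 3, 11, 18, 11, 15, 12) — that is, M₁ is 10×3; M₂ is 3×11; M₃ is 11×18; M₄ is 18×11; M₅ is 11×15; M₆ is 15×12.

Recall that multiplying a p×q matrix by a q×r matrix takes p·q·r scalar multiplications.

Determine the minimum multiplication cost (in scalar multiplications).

2583

Adjacent pairs: M₁M₂ = 10·3·11 = 330; M₂M₃ = 3·11·18 = 594; M₃M₄ = 11·18·11 = 2178; M₄M₅ = 18·11·15 = 2970; M₅M₆ = 11·15·12 = 1980.
Length 3: M₁..M₃: k=1: 0+594+10·3·18=1134; k=2: 330+0+10·11·18=2310 → min 1134 | M₂..M₄: k=2: 0+2178+3·11·11=2541; k=3: 594+0+3·18·11=1188 → min 1188 | M₃..M₅: k=3: 0+2970+11·18·15=5940; k=4: 2178+0+11·11·15=3993 → min 3993 | M₄..M₆: k=4: 0+1980+18·11·12=4356; k=5: 2970+0+18·15·12=6210 → min 4356.
Length 4: M₁..M₄: k=1: 0+1188+10·3·11=1518; k=2: 330+2178+10·11·11=3718; k=3: 1134+0+10·18·11=3114 → min 1518 | M₂..M₅: k=2: 0+3993+3·11·15=4488; k=3: 594+2970+3·18·15=4374; k=4: 1188+0+3·11·15=1683 → min 1683 | M₃..M₆: k=3: 0+4356+11·18·12=6732; k=4: 2178+1980+11·11·12=5610; k=5: 3993+0+11·15·12=5973 → min 5610.
Length 5: M₁..M₅: k=1: 0+1683+10·3·15=2133; k=2: 330+3993+10·11·15=5973; k=3: 1134+2970+10·18·15=6804; k=4: 1518+0+10·11·15=3168 → min 2133 | M₂..M₆: k=2: 0+5610+3·11·12=6006; k=3: 594+4356+3·18·12=5598; k=4: 1188+1980+3·11·12=3564; k=5: 1683+0+3·15·12=2223 → min 2223.
Length 6: M₁..M₆: k=1: 0+2223+10·3·12=2583; k=2: 330+5610+10·11·12=7260; k=3: 1134+4356+10·18·12=7650; k=4: 1518+1980+10·11·12=4818; k=5: 2133+0+10·15·12=3933 → min 2583.
Optimal order: (M₁ ((((M₂ M₃) M₄) M₅) M₆)) with cost 2583.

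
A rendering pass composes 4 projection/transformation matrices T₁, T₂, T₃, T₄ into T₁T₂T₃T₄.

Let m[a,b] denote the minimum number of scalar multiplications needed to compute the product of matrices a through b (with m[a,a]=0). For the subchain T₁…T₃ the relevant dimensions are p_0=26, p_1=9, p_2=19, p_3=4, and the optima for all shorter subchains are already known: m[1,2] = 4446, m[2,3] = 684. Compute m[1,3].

m[1,3] = min over k∈[1,2] of m[1,k]+m[k+1,3]+p_{0}·p_k·p_{3}.
k=1: 0 + 684 + 26·9·4 = 1620; k=2: 4446 + 0 + 26·19·4 = 6422.
Minimum: 1620 at k=1.

1620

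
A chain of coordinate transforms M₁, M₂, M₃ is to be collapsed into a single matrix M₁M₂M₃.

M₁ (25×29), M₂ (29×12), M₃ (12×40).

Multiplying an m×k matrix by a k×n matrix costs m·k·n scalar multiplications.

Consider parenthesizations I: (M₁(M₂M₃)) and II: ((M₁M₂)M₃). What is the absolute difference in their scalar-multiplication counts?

22220

Order I = (M₁(M₂M₃)): (M₂M₃): 29×12 by 12×40 → 29×40, cost 29·12·40 = 13920; (M₁(M₂M₃)): 25×29 by 29×40 → 25×40, cost 25·29·40 = 29000; cumulative 42920. Total 42920.
Order II = ((M₁M₂)M₃): (M₁M₂): 25×29 by 29×12 → 25×12, cost 25·29·12 = 8700; ((M₁M₂)M₃): 25×12 by 12×40 → 25×40, cost 25·12·40 = 12000; cumulative 20700. Total 20700.
Difference: |42920 − 20700| = 22220.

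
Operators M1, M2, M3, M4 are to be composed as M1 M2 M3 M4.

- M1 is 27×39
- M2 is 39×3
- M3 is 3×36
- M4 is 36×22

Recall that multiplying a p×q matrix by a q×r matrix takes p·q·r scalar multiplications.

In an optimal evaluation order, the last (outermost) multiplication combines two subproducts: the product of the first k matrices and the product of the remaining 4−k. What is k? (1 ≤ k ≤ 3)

2

Adjacent pairs: M1M2 = 27·39·3 = 3159; M2M3 = 39·3·36 = 4212; M3M4 = 3·36·22 = 2376.
Length 3: M1..M3: k=1: 0+4212+27·39·36=42120; k=2: 3159+0+27·3·36=6075 → min 6075 | M2..M4: k=2: 0+2376+39·3·22=4950; k=3: 4212+0+39·36·22=35100 → min 4950.
Top-level splits: k=1: (M1..M1)·(M2..M4) → 0+4950+27·39·22 = 28116; k=2: (M1..M2)·(M3..M4) → 3159+2376+27·3·22 = 7317; k=3: (M1..M3)·(M4..M4) → 6075+0+27·36·22 = 27459.
Best split is after M2, i.e. k = 2.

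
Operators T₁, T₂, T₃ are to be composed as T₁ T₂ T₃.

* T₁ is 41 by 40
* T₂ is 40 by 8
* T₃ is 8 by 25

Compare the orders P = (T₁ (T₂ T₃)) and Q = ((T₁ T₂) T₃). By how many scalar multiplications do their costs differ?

Order P = (T₁ (T₂ T₃)): (T₂ T₃): 40×8 by 8×25 → 40×25, cost 40·8·25 = 8000; (T₁ (T₂ T₃)): 41×40 by 40×25 → 41×25, cost 41·40·25 = 41000; cumulative 49000. Total 49000.
Order Q = ((T₁ T₂) T₃): (T₁ T₂): 41×40 by 40×8 → 41×8, cost 41·40·8 = 13120; ((T₁ T₂) T₃): 41×8 by 8×25 → 41×25, cost 41·8·25 = 8200; cumulative 21320. Total 21320.
Difference: |49000 − 21320| = 27680.

27680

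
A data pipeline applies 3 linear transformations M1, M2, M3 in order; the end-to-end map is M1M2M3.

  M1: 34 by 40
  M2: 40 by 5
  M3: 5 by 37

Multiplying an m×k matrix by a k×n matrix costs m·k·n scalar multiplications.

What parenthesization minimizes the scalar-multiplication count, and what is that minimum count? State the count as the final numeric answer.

13090

(M1(M2M3)): cost 57720.
((M1M2)M3): cost 13090.
Optimal: ((M1M2)M3) with cost 13090.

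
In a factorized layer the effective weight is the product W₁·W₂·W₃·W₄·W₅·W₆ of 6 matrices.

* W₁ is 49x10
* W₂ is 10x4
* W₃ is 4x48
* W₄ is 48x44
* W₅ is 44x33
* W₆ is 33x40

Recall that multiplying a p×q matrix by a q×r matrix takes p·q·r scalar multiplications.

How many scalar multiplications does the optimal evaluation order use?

29336

Adjacent pairs: W₁W₂ = 49·10·4 = 1960; W₂W₃ = 10·4·48 = 1920; W₃W₄ = 4·48·44 = 8448; W₄W₅ = 48·44·33 = 69696; W₅W₆ = 44·33·40 = 58080.
Length 3: W₁..W₃: k=1: 0+1920+49·10·48=25440; k=2: 1960+0+49·4·48=11368 → min 11368 | W₂..W₄: k=2: 0+8448+10·4·44=10208; k=3: 1920+0+10·48·44=23040 → min 10208 | W₃..W₅: k=3: 0+69696+4·48·33=76032; k=4: 8448+0+4·44·33=14256 → min 14256 | W₄..W₆: k=4: 0+58080+48·44·40=142560; k=5: 69696+0+48·33·40=133056 → min 133056.
Length 4: W₁..W₄: k=1: 0+10208+49·10·44=31768; k=2: 1960+8448+49·4·44=19032; k=3: 11368+0+49·48·44=114856 → min 19032 | W₂..W₅: k=2: 0+14256+10·4·33=15576; k=3: 1920+69696+10·48·33=87456; k=4: 10208+0+10·44·33=24728 → min 15576 | W₃..W₆: k=3: 0+133056+4·48·40=140736; k=4: 8448+58080+4·44·40=73568; k=5: 14256+0+4·33·40=19536 → min 19536.
Length 5: W₁..W₅: k=1: 0+15576+49·10·33=31746; k=2: 1960+14256+49·4·33=22684; k=3: 11368+69696+49·48·33=158680; k=4: 19032+0+49·44·33=90180 → min 22684 | W₂..W₆: k=2: 0+19536+10·4·40=21136; k=3: 1920+133056+10·48·40=154176; k=4: 10208+58080+10·44·40=85888; k=5: 15576+0+10·33·40=28776 → min 21136.
Length 6: W₁..W₆: k=1: 0+21136+49·10·40=40736; k=2: 1960+19536+49·4·40=29336; k=3: 11368+133056+49·48·40=238504; k=4: 19032+58080+49·44·40=163352; k=5: 22684+0+49·33·40=87364 → min 29336.
Optimal order: ((W₁·W₂)·(((W₃·W₄)·W₅)·W₆)) with cost 29336.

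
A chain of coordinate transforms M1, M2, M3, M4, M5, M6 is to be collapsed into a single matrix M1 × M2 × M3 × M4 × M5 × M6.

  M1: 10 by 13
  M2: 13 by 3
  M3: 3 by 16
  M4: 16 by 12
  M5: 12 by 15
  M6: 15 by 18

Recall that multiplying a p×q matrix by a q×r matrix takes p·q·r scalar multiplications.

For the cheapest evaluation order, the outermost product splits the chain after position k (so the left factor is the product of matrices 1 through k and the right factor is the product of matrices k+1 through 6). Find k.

2

Adjacent pairs: M1M2 = 10·13·3 = 390; M2M3 = 13·3·16 = 624; M3M4 = 3·16·12 = 576; M4M5 = 16·12·15 = 2880; M5M6 = 12·15·18 = 3240.
Length 3: M1..M3: k=1: 0+624+10·13·16=2704; k=2: 390+0+10·3·16=870 → min 870 | M2..M4: k=2: 0+576+13·3·12=1044; k=3: 624+0+13·16·12=3120 → min 1044 | M3..M5: k=3: 0+2880+3·16·15=3600; k=4: 576+0+3·12·15=1116 → min 1116 | M4..M6: k=4: 0+3240+16·12·18=6696; k=5: 2880+0+16·15·18=7200 → min 6696.
Length 4: M1..M4: k=1: 0+1044+10·13·12=2604; k=2: 390+576+10·3·12=1326; k=3: 870+0+10·16·12=2790 → min 1326 | M2..M5: k=2: 0+1116+13·3·15=1701; k=3: 624+2880+13·16·15=6624; k=4: 1044+0+13·12·15=3384 → min 1701 | M3..M6: k=3: 0+6696+3·16·18=7560; k=4: 576+3240+3·12·18=4464; k=5: 1116+0+3·15·18=1926 → min 1926.
Length 5: M1..M5: k=1: 0+1701+10·13·15=3651; k=2: 390+1116+10·3·15=1956; k=3: 870+2880+10·16·15=6150; k=4: 1326+0+10·12·15=3126 → min 1956 | M2..M6: k=2: 0+1926+13·3·18=2628; k=3: 624+6696+13·16·18=11064; k=4: 1044+3240+13·12·18=7092; k=5: 1701+0+13·15·18=5211 → min 2628.
Top-level splits: k=1: (M1..M1)·(M2..M6) → 0+2628+10·13·18 = 4968; k=2: (M1..M2)·(M3..M6) → 390+1926+10·3·18 = 2856; k=3: (M1..M3)·(M4..M6) → 870+6696+10·16·18 = 10446; k=4: (M1..M4)·(M5..M6) → 1326+3240+10·12·18 = 6726; k=5: (M1..M5)·(M6..M6) → 1956+0+10·15·18 = 4656.
Best split is after M2, i.e. k = 2.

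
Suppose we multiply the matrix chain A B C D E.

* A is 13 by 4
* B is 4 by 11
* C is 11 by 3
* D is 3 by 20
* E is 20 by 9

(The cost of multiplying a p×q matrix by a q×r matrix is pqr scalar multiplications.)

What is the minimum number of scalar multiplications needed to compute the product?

1179

Adjacent pairs: AB = 13·4·11 = 572; BC = 4·11·3 = 132; CD = 11·3·20 = 660; DE = 3·20·9 = 540.
Length 3: A..C: k=1: 0+132+13·4·3=288; k=2: 572+0+13·11·3=1001 → min 288 | B..D: k=2: 0+660+4·11·20=1540; k=3: 132+0+4·3·20=372 → min 372 | C..E: k=3: 0+540+11·3·9=837; k=4: 660+0+11·20·9=2640 → min 837.
Length 4: A..D: k=1: 0+372+13·4·20=1412; k=2: 572+660+13·11·20=4092; k=3: 288+0+13·3·20=1068 → min 1068 | B..E: k=2: 0+837+4·11·9=1233; k=3: 132+540+4·3·9=780; k=4: 372+0+4·20·9=1092 → min 780.
Length 5: A..E: k=1: 0+780+13·4·9=1248; k=2: 572+837+13·11·9=2696; k=3: 288+540+13·3·9=1179; k=4: 1068+0+13·20·9=3408 → min 1179.
Optimal order: ((A (B C)) (D E)) with cost 1179.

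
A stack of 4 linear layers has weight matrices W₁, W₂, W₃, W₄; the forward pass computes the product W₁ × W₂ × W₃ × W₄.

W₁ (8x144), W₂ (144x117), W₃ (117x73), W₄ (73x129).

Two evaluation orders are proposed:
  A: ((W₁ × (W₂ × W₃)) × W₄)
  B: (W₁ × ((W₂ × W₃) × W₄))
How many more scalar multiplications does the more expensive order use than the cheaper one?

Order A = ((W₁ × (W₂ × W₃)) × W₄): (W₂ × W₃): 144×117 by 117×73 → 144×73, cost 144·117·73 = 1229904; (W₁ × (W₂ × W₃)): 8×144 by 144×73 → 8×73, cost 8·144·73 = 84096; cumulative 1314000; ((W₁ × (W₂ × W₃)) × W₄): 8×73 by 73×129 → 8×129, cost 8·73·129 = 75336; cumulative 1389336. Total 1389336.
Order B = (W₁ × ((W₂ × W₃) × W₄)): (W₂ × W₃): 144×117 by 117×73 → 144×73, cost 144·117·73 = 1229904; ((W₂ × W₃) × W₄): 144×73 by 73×129 → 144×129, cost 144·73·129 = 1356048; cumulative 2585952; (W₁ × ((W₂ × W₃) × W₄)): 8×144 by 144×129 → 8×129, cost 8·144·129 = 148608; cumulative 2734560. Total 2734560.
Difference: |1389336 − 2734560| = 1345224.

1345224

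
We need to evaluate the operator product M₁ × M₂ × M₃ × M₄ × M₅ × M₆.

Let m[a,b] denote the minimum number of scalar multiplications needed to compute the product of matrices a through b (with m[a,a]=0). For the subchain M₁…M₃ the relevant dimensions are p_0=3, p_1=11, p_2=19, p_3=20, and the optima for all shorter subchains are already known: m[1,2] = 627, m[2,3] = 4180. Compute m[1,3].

1767

m[1,3] = min over k∈[1,2] of m[1,k]+m[k+1,3]+p_{0}·p_k·p_{3}.
k=1: 0 + 4180 + 3·11·20 = 4840; k=2: 627 + 0 + 3·19·20 = 1767.
Minimum: 1767 at k=2.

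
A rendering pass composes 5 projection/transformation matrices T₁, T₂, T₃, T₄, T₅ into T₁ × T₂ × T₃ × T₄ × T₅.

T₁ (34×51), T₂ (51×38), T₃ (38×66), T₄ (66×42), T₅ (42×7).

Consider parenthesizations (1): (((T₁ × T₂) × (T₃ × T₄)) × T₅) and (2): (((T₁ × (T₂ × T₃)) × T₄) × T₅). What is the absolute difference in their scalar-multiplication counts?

Order (1) = (((T₁ × T₂) × (T₃ × T₄)) × T₅): (T₁ × T₂): 34×51 by 51×38 → 34×38, cost 34·51·38 = 65892; (T₃ × T₄): 38×66 by 66×42 → 38×42, cost 38·66·42 = 105336; ((T₁ × T₂) × (T₃ × T₄)): 34×38 by 38×42 → 34×42, cost 34·38·42 = 54264; cumulative 225492; (((T₁ × T₂) × (T₃ × T₄)) × T₅): 34×42 by 42×7 → 34×7, cost 34·42·7 = 9996; cumulative 235488. Total 235488.
Order (2) = (((T₁ × (T₂ × T₃)) × T₄) × T₅): (T₂ × T₃): 51×38 by 38×66 → 51×66, cost 51·38·66 = 127908; (T₁ × (T₂ × T₃)): 34×51 by 51×66 → 34×66, cost 34·51·66 = 114444; cumulative 242352; ((T₁ × (T₂ × T₃)) × T₄): 34×66 by 66×42 → 34×42, cost 34·66·42 = 94248; cumulative 336600; (((T₁ × (T₂ × T₃)) × T₄) × T₅): 34×42 by 42×7 → 34×7, cost 34·42·7 = 9996; cumulative 346596. Total 346596.
Difference: |235488 − 346596| = 111108.

111108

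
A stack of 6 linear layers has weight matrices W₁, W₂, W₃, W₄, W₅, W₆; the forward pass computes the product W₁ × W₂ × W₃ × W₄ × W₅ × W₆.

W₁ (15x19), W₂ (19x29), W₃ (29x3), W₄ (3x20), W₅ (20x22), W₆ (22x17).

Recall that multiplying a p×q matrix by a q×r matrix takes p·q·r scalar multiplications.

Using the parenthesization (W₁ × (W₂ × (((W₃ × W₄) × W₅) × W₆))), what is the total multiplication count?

(W₃ × W₄): 29×3 by 3×20 → 29×20, cost 29·3·20 = 1740
((W₃ × W₄) × W₅): 29×20 by 20×22 → 29×22, cost 29·20·22 = 12760; cumulative 14500
(((W₃ × W₄) × W₅) × W₆): 29×22 by 22×17 → 29×17, cost 29·22·17 = 10846; cumulative 25346
(W₂ × (((W₃ × W₄) × W₅) × W₆)): 19×29 by 29×17 → 19×17, cost 19·29·17 = 9367; cumulative 34713
(W₁ × (W₂ × (((W₃ × W₄) × W₅) × W₆))): 15×19 by 19×17 → 15×17, cost 15·19·17 = 4845; cumulative 39558
Total: 39558 scalar multiplications.

39558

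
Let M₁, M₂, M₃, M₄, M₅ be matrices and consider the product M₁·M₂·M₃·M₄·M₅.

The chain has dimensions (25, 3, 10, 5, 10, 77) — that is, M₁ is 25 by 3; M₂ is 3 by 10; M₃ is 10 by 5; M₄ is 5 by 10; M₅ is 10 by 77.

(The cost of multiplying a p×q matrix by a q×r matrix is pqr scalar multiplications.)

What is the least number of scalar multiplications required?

Adjacent pairs: M₁M₂ = 25·3·10 = 750; M₂M₃ = 3·10·5 = 150; M₃M₄ = 10·5·10 = 500; M₄M₅ = 5·10·77 = 3850.
Length 3: M₁..M₃: k=1: 0+150+25·3·5=525; k=2: 750+0+25·10·5=2000 → min 525 | M₂..M₄: k=2: 0+500+3·10·10=800; k=3: 150+0+3·5·10=300 → min 300 | M₃..M₅: k=3: 0+3850+10·5·77=7700; k=4: 500+0+10·10·77=8200 → min 7700.
Length 4: M₁..M₄: k=1: 0+300+25·3·10=1050; k=2: 750+500+25·10·10=3750; k=3: 525+0+25·5·10=1775 → min 1050 | M₂..M₅: k=2: 0+7700+3·10·77=10010; k=3: 150+3850+3·5·77=5155; k=4: 300+0+3·10·77=2610 → min 2610.
Length 5: M₁..M₅: k=1: 0+2610+25·3·77=8385; k=2: 750+7700+25·10·77=27700; k=3: 525+3850+25·5·77=14000; k=4: 1050+0+25·10·77=20300 → min 8385.
Optimal order: (M₁·(((M₂·M₃)·M₄)·M₅)) with cost 8385.

8385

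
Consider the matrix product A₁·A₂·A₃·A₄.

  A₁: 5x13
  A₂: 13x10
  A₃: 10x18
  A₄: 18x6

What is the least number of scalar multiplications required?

2030

Adjacent pairs: A₁A₂ = 5·13·10 = 650; A₂A₃ = 13·10·18 = 2340; A₃A₄ = 10·18·6 = 1080.
Length 3: A₁..A₃: k=1: 0+2340+5·13·18=3510; k=2: 650+0+5·10·18=1550 → min 1550 | A₂..A₄: k=2: 0+1080+13·10·6=1860; k=3: 2340+0+13·18·6=3744 → min 1860.
Length 4: A₁..A₄: k=1: 0+1860+5·13·6=2250; k=2: 650+1080+5·10·6=2030; k=3: 1550+0+5·18·6=2090 → min 2030.
Optimal order: ((A₁·A₂)·(A₃·A₄)) with cost 2030.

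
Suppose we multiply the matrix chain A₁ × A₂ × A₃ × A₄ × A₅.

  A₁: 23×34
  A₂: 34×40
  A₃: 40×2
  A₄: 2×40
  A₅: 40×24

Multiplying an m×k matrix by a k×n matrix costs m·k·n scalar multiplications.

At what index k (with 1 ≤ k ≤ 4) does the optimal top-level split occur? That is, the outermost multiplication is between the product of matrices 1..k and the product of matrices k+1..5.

Adjacent pairs: A₁A₂ = 23·34·40 = 31280; A₂A₃ = 34·40·2 = 2720; A₃A₄ = 40·2·40 = 3200; A₄A₅ = 2·40·24 = 1920.
Length 3: A₁..A₃: k=1: 0+2720+23·34·2=4284; k=2: 31280+0+23·40·2=33120 → min 4284 | A₂..A₄: k=2: 0+3200+34·40·40=57600; k=3: 2720+0+34·2·40=5440 → min 5440 | A₃..A₅: k=3: 0+1920+40·2·24=3840; k=4: 3200+0+40·40·24=41600 → min 3840.
Length 4: A₁..A₄: k=1: 0+5440+23·34·40=36720; k=2: 31280+3200+23·40·40=71280; k=3: 4284+0+23·2·40=6124 → min 6124 | A₂..A₅: k=2: 0+3840+34·40·24=36480; k=3: 2720+1920+34·2·24=6272; k=4: 5440+0+34·40·24=38080 → min 6272.
Top-level splits: k=1: (A₁..A₁)·(A₂..A₅) → 0+6272+23·34·24 = 25040; k=2: (A₁..A₂)·(A₃..A₅) → 31280+3840+23·40·24 = 57200; k=3: (A₁..A₃)·(A₄..A₅) → 4284+1920+23·2·24 = 7308; k=4: (A₁..A₄)·(A₅..A₅) → 6124+0+23·40·24 = 28204.
Best split is after A₃, i.e. k = 3.

3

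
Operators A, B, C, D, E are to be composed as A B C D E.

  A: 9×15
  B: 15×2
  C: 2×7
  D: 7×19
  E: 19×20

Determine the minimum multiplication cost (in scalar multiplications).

Adjacent pairs: AB = 9·15·2 = 270; BC = 15·2·7 = 210; CD = 2·7·19 = 266; DE = 7·19·20 = 2660.
Length 3: A..C: k=1: 0+210+9·15·7=1155; k=2: 270+0+9·2·7=396 → min 396 | B..D: k=2: 0+266+15·2·19=836; k=3: 210+0+15·7·19=2205 → min 836 | C..E: k=3: 0+2660+2·7·20=2940; k=4: 266+0+2·19·20=1026 → min 1026.
Length 4: A..D: k=1: 0+836+9·15·19=3401; k=2: 270+266+9·2·19=878; k=3: 396+0+9·7·19=1593 → min 878 | B..E: k=2: 0+1026+15·2·20=1626; k=3: 210+2660+15·7·20=4970; k=4: 836+0+15·19·20=6536 → min 1626.
Length 5: A..E: k=1: 0+1626+9·15·20=4326; k=2: 270+1026+9·2·20=1656; k=3: 396+2660+9·7·20=4316; k=4: 878+0+9·19·20=4298 → min 1656.
Optimal order: ((A B) ((C D) E)) with cost 1656.

1656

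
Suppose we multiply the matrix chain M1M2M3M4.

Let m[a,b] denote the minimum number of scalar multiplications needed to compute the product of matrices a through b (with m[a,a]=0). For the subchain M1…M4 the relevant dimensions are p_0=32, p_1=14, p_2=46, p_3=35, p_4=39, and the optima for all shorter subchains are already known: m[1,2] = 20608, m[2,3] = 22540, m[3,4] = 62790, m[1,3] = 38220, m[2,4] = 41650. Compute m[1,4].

m[1,4] = min over k∈[1,3] of m[1,k]+m[k+1,4]+p_{0}·p_k·p_{4}.
k=1: 0 + 41650 + 32·14·39 = 59122; k=2: 20608 + 62790 + 32·46·39 = 140806; k=3: 38220 + 0 + 32·35·39 = 81900.
Minimum: 59122 at k=1.

59122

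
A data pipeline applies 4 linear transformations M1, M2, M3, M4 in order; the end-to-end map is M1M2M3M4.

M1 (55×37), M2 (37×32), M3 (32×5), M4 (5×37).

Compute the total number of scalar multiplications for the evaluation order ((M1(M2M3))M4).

(M2M3): 37×32 by 32×5 → 37×5, cost 37·32·5 = 5920
(M1(M2M3)): 55×37 by 37×5 → 55×5, cost 55·37·5 = 10175; cumulative 16095
((M1(M2M3))M4): 55×5 by 5×37 → 55×37, cost 55·5·37 = 10175; cumulative 26270
Total: 26270 scalar multiplications.

26270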